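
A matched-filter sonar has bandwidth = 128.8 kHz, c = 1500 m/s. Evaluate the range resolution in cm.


dR = c/(2*BW) = 1500 / (2 * 128.8e3) = 0.0058 m = 0.58 cm

0.58 cm


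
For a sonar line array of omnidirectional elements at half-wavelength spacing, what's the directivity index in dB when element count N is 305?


24.84 dB


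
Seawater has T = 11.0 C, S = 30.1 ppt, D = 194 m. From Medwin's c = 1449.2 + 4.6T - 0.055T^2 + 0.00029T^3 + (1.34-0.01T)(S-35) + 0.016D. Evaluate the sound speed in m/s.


c = 1449.2 + 4.6*11.0 - 0.055*11.0^2 + 0.00029*11.0^3 + (1.34 - 0.01*11.0)*(30.1 - 35) + 0.016*194 = 1490.61

1490.61 m/s


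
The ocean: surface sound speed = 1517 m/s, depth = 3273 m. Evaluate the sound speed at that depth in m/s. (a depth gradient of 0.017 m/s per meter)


c = 1517 + 0.017 * 3273 = 1572.641

1572.641 m/s


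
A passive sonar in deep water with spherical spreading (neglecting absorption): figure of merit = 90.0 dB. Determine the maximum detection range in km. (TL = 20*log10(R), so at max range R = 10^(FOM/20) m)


31.62 km


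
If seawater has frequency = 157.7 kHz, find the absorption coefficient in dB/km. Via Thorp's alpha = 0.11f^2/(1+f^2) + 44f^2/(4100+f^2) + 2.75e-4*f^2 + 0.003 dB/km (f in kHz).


f^2 = 24869.29
alpha = 0.11*24869.29/(1+24869.29) + 44*24869.29/(4100+24869.29) + 2.75e-4*24869.29 + 0.003 = 44.725

44.725 dB/km


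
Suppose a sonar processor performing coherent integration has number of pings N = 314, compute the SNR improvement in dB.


24.97 dB


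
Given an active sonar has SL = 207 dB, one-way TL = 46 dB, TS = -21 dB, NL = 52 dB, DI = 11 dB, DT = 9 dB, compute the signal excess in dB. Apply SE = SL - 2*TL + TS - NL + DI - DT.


SE = SL - 2*TL + TS - NL + DI - DT = 207 - 2*46 + (-21) - 52 + 11 - 9 = 44

44 dB


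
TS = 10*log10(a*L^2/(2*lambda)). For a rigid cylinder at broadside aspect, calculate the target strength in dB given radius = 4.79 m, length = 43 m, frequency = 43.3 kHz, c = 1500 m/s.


lambda = 1500/43300 = 0.03464 m
TS = 10*log10(4.79*43^2/(2*0.03464)) = 51.07

51.07 dB


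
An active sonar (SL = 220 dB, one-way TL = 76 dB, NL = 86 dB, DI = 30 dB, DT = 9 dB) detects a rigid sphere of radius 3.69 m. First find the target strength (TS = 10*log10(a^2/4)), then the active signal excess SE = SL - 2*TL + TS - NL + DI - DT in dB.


Step 1: TS = 10*log10(3.69^2/4) = 5.32 dB
Step 2: SE = SL - 2*TL + TS - NL + DI - DT = 220 - 2*76 + (5.32) - 86 + 30 - 9 = 8.32

8.32 dB


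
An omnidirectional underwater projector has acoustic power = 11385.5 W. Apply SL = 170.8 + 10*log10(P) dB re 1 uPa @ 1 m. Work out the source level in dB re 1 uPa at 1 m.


SL = 170.8 + 10*log10(11385.5) = 170.8 + 40.56 = 211.36

211.36 dB


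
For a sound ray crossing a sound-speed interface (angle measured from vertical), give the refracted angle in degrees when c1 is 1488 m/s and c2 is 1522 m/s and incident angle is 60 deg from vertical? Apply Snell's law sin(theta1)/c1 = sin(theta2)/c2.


sin(theta2) = (c2/c1)*sin(theta1) = (1522/1488)*sin(60 deg) = 0.88581
theta2 = arcsin(0.88581) = 62.35

62.35 deg


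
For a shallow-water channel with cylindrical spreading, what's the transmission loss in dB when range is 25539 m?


TL = 10*log10(25539) = 44.07

44.07 dB


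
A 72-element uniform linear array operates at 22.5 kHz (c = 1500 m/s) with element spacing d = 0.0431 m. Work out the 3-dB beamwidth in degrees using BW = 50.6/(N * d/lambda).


Step 1: lambda = 1500/22500 = 0.06667 m
Step 2: d/lambda = 0.0431/0.06667 = 0.6465
Step 3: BW = 50.6/(N * d/lambda) = 50.6/(72 * 0.6465) = 1.09

1.09 deg


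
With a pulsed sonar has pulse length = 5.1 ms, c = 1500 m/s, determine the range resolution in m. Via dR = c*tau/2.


dR = c*tau/2 = 1500 * 5.1e-3 / 2 = 3.825

3.825 m


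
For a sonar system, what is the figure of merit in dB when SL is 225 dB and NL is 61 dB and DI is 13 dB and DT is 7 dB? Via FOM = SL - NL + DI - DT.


FOM = SL - NL + DI - DT = 225 - 61 + 13 - 7 = 170

170 dB


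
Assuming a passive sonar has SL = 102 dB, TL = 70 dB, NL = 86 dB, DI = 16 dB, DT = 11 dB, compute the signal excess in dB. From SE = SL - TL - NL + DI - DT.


SE = SL - TL - NL + DI - DT = 102 - 70 - 86 + 16 - 11 = -49

-49 dB


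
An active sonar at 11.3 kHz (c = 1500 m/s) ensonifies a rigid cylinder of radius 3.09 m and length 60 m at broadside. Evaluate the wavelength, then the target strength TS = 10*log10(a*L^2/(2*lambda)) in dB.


Step 1: lambda = c/f = 1500/11300 = 0.13274 m
Step 2: TS = 10*log10(a*L^2/(2*lambda)) = 10*log10(3.09*60^2/(2*0.13274)) = 46.22

46.22 dB


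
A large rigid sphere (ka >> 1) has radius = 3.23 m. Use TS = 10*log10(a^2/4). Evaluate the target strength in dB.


4.16 dB


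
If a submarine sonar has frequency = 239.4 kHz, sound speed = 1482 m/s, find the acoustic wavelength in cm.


lambda = c/f = 1482 / 239400 = 0.0062 m = 0.62 cm

0.62 cm


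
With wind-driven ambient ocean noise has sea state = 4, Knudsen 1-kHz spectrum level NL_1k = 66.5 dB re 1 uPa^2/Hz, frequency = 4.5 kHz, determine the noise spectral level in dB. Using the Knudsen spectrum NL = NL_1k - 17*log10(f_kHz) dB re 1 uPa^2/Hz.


NL = NL_1k - 17*log10(f_kHz) = 66.5 - 17*log10(4.5) = 66.5 - (11.1) = 55.4

55.4 dB


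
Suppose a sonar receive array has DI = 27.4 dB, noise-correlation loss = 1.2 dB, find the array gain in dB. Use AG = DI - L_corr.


AG = DI - L_corr = 27.4 - 1.2 = 26.2

26.2 dB


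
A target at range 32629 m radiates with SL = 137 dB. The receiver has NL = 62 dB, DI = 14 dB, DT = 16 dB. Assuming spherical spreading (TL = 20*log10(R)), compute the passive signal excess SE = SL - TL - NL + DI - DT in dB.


Step 1: TL = 20*log10(32629) = 90.27 dB
Step 2: SE = 137 - 90.27 - 62 + 14 - 16 = -17.27

-17.27 dB


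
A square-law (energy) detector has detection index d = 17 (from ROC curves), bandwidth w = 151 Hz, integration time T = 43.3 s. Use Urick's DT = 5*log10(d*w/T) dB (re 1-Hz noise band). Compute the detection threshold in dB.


8.86 dB


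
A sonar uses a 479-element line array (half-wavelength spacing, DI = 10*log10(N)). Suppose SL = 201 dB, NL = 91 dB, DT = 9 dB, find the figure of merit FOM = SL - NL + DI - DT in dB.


Step 1: DI = 10*log10(479) = 26.8 dB
Step 2: FOM = SL - NL + DI - DT = 201 - 91 + 26.8 - 9 = 127.8

127.8 dB


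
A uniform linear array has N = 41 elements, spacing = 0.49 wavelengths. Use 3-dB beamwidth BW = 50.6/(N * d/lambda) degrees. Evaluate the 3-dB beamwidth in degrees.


BW = 50.6 / (41 * 0.49) = 50.6 / 20.09 = 2.52

2.52 deg


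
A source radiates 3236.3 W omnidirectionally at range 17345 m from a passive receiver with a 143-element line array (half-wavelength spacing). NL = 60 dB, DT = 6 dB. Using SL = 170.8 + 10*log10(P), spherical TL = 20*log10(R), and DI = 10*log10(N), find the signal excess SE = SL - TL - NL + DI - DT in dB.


76.67 dB


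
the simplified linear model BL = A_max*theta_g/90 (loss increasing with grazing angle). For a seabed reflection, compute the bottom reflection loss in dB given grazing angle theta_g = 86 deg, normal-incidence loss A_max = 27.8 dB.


BL = A_max * theta_g / 90 = 27.8 * 86 / 90 = 26.56

26.56 dB


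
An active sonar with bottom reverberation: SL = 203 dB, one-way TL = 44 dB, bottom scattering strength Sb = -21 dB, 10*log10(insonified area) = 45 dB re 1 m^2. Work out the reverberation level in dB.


139 dB


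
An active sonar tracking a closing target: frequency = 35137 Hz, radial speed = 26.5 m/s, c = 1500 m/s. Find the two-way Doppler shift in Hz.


1241.51 Hz


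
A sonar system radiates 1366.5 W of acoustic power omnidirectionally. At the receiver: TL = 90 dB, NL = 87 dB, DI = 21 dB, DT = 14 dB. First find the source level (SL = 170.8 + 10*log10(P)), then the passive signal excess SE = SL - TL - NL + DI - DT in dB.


Step 1: SL = 170.8 + 10*log10(1366.5) = 202.16 dB
Step 2: SE = SL - TL - NL + DI - DT = 202.16 - 90 - 87 + 21 - 14 = 32.16

32.16 dB


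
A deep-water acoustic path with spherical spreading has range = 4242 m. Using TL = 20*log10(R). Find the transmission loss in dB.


72.55 dB


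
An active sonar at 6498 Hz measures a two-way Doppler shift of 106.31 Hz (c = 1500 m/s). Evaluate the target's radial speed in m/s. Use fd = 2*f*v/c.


From fd = 2*f*v/c, v = c*fd/(2*f) = 1500 * 106.31 / (2*6498) = 12.27

12.27 m/s


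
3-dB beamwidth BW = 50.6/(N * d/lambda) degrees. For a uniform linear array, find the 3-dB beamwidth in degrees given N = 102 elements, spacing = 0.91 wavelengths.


BW = 50.6 / (102 * 0.91) = 50.6 / 92.82 = 0.55

0.55 deg


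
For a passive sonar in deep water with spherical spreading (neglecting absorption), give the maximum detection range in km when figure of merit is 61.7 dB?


1.22 km


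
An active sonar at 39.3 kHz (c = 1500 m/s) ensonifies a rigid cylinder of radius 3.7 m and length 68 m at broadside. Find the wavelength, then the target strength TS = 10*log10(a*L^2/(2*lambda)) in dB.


Step 1: lambda = c/f = 1500/39300 = 0.03817 m
Step 2: TS = 10*log10(a*L^2/(2*lambda)) = 10*log10(3.7*68^2/(2*0.03817)) = 53.5

53.5 dB


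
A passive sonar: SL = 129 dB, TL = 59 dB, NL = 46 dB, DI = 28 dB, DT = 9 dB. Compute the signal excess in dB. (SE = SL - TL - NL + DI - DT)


SE = SL - TL - NL + DI - DT = 129 - 59 - 46 + 28 - 9 = 43

43 dB


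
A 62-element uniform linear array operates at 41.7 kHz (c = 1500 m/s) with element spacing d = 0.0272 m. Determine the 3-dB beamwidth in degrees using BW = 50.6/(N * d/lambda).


1.08 deg


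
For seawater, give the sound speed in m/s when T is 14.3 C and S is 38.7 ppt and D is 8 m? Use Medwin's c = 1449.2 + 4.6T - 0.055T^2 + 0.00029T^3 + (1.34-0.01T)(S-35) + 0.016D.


c = 1449.2 + 4.6*14.3 - 0.055*14.3^2 + 0.00029*14.3^3 + (1.34 - 0.01*14.3)*(38.7 - 35) + 0.016*8 = 1509.14

1509.14 m/s


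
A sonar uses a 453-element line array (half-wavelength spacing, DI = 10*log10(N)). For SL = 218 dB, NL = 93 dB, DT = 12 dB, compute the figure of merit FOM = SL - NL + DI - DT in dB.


139.56 dB


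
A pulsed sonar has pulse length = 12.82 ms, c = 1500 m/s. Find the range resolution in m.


dR = c*tau/2 = 1500 * 12.82e-3 / 2 = 9.615

9.615 m


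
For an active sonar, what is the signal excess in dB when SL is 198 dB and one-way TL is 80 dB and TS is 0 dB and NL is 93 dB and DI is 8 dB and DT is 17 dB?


-64 dB


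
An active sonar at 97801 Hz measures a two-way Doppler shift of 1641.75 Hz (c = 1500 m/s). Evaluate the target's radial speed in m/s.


From fd = 2*f*v/c, v = c*fd/(2*f) = 1500 * 1641.75 / (2*97801) = 12.59

12.59 m/s


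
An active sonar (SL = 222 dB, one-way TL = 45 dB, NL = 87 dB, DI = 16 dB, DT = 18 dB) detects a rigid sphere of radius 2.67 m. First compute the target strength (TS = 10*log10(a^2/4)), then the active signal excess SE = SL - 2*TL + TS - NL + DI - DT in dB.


Step 1: TS = 10*log10(2.67^2/4) = 2.51 dB
Step 2: SE = SL - 2*TL + TS - NL + DI - DT = 222 - 2*45 + (2.51) - 87 + 16 - 18 = 45.51

45.51 dB


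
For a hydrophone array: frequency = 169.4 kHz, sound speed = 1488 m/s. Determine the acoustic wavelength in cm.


lambda = c/f = 1488 / 169400 = 0.0088 m = 0.88 cm

0.88 cm


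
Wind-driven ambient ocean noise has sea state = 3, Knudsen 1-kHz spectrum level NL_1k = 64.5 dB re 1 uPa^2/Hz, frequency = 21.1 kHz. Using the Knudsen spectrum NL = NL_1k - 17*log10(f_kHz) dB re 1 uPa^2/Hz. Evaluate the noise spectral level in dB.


NL = NL_1k - 17*log10(f_kHz) = 64.5 - 17*log10(21.1) = 64.5 - (22.51) = 41.99

41.99 dB


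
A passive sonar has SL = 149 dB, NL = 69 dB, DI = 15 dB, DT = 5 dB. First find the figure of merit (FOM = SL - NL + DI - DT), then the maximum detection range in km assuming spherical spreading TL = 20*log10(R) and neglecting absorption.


Step 1: FOM = SL - NL + DI - DT = 149 - 69 + 15 - 5 = 90 dB
Step 2: at max range FOM = TL = 20*log10(R), so R = 10^(90/20) = 31622.78 m = 31.62 km

31.62 km


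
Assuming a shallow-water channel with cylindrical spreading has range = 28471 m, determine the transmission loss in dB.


TL = 10*log10(28471) = 44.54

44.54 dB


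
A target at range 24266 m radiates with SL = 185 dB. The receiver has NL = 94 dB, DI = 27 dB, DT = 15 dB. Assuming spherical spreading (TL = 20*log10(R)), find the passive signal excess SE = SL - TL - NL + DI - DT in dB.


Step 1: TL = 20*log10(24266) = 87.7 dB
Step 2: SE = 185 - 87.7 - 94 + 27 - 15 = 15.3

15.3 dB


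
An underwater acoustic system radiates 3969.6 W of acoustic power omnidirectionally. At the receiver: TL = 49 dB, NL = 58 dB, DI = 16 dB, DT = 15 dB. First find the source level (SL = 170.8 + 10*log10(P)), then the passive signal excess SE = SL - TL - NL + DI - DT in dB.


Step 1: SL = 170.8 + 10*log10(3969.6) = 206.79 dB
Step 2: SE = SL - TL - NL + DI - DT = 206.79 - 49 - 58 + 16 - 15 = 100.79

100.79 dB


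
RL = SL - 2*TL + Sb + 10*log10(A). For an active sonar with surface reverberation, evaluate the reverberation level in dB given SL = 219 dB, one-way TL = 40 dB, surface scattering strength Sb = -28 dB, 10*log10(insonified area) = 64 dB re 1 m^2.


RL = SL - 2*TL + Sb + 10*log10(A) = 219 - 2*40 + (-28) + 64 = 175

175 dB


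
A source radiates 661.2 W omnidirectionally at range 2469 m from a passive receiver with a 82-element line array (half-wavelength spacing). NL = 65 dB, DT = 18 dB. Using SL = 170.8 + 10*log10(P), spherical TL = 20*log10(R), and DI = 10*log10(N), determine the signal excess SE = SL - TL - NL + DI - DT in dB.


Step 1: SL = 170.8 + 10*log10(661.2) = 199.0 dB
Step 2: TL = 20*log10(2469) = 67.85 dB
Step 3: DI = 10*log10(82) = 19.14 dB
Step 4: SE = SL - TL - NL + DI - DT = 199.0 - 67.85 - 65 + 19.14 - 18 = 67.29

67.29 dB


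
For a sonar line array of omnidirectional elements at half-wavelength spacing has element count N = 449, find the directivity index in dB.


26.52 dB


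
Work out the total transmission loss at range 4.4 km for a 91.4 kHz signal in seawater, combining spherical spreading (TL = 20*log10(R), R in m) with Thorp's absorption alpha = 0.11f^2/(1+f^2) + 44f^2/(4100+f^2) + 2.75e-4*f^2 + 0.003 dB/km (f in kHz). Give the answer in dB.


Step 1 (Thorp): alpha = 0.11*8353.96/(1+8353.96) + 44*8353.96/(4100+8353.96) + 2.75e-4*8353.96 + 0.003 = 31.925 dB/km
Step 2: TL_spread = 20*log10(4400) = 72.87 dB
Step 3: TL_abs = alpha*R = 31.925 * 4.4 = 140.47 dB
Step 4: TL_total = 72.87 + 140.47 = 213.34

213.34 dB


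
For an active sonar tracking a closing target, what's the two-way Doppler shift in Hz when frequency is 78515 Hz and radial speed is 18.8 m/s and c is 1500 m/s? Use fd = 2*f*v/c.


fd = 2*f*v/c = 2 * 78515 * 18.8 / 1500 = 1968.11

1968.11 Hz


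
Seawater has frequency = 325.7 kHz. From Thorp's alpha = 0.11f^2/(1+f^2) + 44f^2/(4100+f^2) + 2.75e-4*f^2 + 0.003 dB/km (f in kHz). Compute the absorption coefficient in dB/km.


f^2 = 106080.49
alpha = 0.11*106080.49/(1+106080.49) + 44*106080.49/(4100+106080.49) + 2.75e-4*106080.49 + 0.003 = 71.648

71.648 dB/km


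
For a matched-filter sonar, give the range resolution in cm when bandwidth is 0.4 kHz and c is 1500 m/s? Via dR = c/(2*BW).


dR = c/(2*BW) = 1500 / (2 * 0.4e3) = 1.875 m = 187.5 cm

187.5 cm


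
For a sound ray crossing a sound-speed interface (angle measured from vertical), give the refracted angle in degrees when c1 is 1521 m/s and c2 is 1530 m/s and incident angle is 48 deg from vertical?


sin(theta2) = (c2/c1)*sin(theta1) = (1530/1521)*sin(48 deg) = 0.74754
theta2 = arcsin(0.74754) = 48.38

48.38 deg


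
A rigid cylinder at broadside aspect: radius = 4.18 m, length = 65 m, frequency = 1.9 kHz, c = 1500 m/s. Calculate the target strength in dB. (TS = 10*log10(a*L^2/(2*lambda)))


lambda = 1500/1900 = 0.78947 m
TS = 10*log10(4.18*65^2/(2*0.78947)) = 40.49

40.49 dB


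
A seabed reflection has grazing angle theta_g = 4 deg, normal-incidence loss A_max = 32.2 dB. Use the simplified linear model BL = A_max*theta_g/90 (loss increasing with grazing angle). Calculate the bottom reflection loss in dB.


BL = A_max * theta_g / 90 = 32.2 * 4 / 90 = 1.43

1.43 dB


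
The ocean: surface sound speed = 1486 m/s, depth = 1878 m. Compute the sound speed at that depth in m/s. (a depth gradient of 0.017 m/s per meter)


c = 1486 + 0.017 * 1878 = 1517.926

1517.926 m/s


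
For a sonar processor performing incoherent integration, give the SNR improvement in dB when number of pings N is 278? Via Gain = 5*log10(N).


12.22 dB


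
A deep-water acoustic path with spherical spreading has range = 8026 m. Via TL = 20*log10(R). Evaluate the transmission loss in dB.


TL = 20*log10(8026) = 78.09

78.09 dB


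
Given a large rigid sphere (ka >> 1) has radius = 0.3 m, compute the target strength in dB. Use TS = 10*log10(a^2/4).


-16.48 dB


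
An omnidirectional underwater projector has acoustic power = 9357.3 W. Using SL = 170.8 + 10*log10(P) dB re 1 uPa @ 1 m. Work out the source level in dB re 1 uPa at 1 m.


210.51 dB


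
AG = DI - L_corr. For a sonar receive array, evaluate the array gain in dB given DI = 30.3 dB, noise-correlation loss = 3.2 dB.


AG = DI - L_corr = 30.3 - 3.2 = 27.1

27.1 dB


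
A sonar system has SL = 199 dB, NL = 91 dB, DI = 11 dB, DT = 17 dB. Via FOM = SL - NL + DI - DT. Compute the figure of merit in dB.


FOM = SL - NL + DI - DT = 199 - 91 + 11 - 17 = 102

102 dB


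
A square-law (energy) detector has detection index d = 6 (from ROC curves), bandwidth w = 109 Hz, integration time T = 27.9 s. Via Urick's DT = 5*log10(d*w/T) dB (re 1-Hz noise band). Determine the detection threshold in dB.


DT = 5*log10(d*w/T) = 5*log10(6 * 109 / 27.9) = 5*log10(23.44) = 6.85

6.85 dB


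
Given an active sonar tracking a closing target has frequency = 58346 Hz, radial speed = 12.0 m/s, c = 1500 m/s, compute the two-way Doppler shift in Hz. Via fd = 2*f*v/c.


fd = 2*f*v/c = 2 * 58346 * 12.0 / 1500 = 933.54

933.54 Hz


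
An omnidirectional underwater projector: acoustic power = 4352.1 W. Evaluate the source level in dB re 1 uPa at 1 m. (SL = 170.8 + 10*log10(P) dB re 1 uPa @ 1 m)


207.19 dB


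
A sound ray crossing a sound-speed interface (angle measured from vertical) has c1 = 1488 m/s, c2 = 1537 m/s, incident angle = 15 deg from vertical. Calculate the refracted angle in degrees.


sin(theta2) = (c2/c1)*sin(theta1) = (1537/1488)*sin(15 deg) = 0.26734
theta2 = arcsin(0.26734) = 15.51

15.51 deg


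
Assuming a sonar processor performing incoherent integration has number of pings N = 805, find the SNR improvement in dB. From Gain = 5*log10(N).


14.53 dB


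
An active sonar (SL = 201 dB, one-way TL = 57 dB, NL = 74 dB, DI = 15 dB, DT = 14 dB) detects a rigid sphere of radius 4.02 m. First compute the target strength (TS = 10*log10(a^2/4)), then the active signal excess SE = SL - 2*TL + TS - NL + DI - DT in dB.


Step 1: TS = 10*log10(4.02^2/4) = 6.06 dB
Step 2: SE = SL - 2*TL + TS - NL + DI - DT = 201 - 2*57 + (6.06) - 74 + 15 - 14 = 20.06

20.06 dB


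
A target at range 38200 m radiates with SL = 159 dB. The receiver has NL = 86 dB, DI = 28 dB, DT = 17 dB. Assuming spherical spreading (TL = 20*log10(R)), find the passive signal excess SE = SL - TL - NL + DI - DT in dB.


-7.64 dB


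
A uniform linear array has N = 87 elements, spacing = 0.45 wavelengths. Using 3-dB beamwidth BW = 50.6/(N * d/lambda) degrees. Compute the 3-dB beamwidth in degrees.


1.29 deg


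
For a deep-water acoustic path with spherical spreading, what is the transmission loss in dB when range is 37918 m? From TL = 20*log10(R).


91.58 dB


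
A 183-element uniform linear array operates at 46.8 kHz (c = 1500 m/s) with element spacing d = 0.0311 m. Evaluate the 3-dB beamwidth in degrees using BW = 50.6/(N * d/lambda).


0.28 deg


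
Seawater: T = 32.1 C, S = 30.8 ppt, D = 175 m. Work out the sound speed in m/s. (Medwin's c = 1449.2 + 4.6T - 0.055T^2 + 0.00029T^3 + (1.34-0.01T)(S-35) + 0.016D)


1548.3 m/s


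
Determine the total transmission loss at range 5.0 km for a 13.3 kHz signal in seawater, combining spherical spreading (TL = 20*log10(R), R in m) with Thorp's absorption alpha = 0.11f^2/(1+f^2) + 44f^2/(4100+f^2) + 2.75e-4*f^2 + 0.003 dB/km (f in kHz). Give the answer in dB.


Step 1 (Thorp): alpha = 0.11*176.89/(1+176.89) + 44*176.89/(4100+176.89) + 2.75e-4*176.89 + 0.003 = 1.9808 dB/km
Step 2: TL_spread = 20*log10(5000) = 73.98 dB
Step 3: TL_abs = alpha*R = 1.9808 * 5.0 = 9.9 dB
Step 4: TL_total = 73.98 + 9.9 = 83.88

83.88 dB


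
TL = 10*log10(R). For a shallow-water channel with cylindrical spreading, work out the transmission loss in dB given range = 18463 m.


TL = 10*log10(18463) = 42.66

42.66 dB


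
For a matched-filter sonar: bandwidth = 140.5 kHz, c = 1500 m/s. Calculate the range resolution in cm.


0.53 cm


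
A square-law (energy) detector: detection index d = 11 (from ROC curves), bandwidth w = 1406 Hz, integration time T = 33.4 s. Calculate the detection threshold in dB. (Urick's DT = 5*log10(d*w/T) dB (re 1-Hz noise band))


DT = 5*log10(d*w/T) = 5*log10(11 * 1406 / 33.4) = 5*log10(463.05) = 13.33

13.33 dB


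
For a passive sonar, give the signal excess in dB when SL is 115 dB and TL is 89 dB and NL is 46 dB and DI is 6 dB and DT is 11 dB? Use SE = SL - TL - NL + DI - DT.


SE = SL - TL - NL + DI - DT = 115 - 89 - 46 + 6 - 11 = -25

-25 dB


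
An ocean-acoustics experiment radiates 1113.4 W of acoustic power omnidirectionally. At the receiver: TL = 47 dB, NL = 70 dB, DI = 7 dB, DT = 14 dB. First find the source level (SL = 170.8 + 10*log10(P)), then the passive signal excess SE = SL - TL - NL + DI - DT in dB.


Step 1: SL = 170.8 + 10*log10(1113.4) = 201.27 dB
Step 2: SE = SL - TL - NL + DI - DT = 201.27 - 47 - 70 + 7 - 14 = 77.27

77.27 dB


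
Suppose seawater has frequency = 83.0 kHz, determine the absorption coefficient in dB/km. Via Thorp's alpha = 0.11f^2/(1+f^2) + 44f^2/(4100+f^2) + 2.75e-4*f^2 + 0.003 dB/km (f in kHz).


f^2 = 6889.0
alpha = 0.11*6889.0/(1+6889.0) + 44*6889.0/(4100+6889.0) + 2.75e-4*6889.0 + 0.003 = 29.591

29.591 dB/km


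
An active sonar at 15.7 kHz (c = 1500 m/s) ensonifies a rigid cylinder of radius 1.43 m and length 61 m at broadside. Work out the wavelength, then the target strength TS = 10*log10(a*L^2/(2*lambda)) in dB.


Step 1: lambda = c/f = 1500/15700 = 0.09554 m
Step 2: TS = 10*log10(a*L^2/(2*lambda)) = 10*log10(1.43*61^2/(2*0.09554)) = 44.45

44.45 dB


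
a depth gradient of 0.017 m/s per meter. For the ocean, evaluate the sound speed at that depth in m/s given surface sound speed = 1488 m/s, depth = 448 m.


c = 1488 + 0.017 * 448 = 1495.616

1495.616 m/s


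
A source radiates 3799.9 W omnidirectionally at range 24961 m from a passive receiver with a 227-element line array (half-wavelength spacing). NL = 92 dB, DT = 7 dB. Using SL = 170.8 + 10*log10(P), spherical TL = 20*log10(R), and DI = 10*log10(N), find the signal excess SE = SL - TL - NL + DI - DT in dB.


Step 1: SL = 170.8 + 10*log10(3799.9) = 206.6 dB
Step 2: TL = 20*log10(24961) = 87.95 dB
Step 3: DI = 10*log10(227) = 23.56 dB
Step 4: SE = SL - TL - NL + DI - DT = 206.6 - 87.95 - 92 + 23.56 - 7 = 43.21

43.21 dB


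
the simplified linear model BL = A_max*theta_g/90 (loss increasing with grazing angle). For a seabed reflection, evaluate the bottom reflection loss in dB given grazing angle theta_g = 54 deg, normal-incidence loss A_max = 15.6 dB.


BL = A_max * theta_g / 90 = 15.6 * 54 / 90 = 9.36

9.36 dB


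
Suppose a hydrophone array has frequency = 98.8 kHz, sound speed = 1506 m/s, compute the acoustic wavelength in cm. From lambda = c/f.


lambda = c/f = 1506 / 98800 = 0.0152 m = 1.52 cm

1.52 cm


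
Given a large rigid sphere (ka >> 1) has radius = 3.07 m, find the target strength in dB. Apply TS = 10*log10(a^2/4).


TS = 10*log10(3.07^2 / 4) = 10*log10(2.356225) = 3.72

3.72 dB


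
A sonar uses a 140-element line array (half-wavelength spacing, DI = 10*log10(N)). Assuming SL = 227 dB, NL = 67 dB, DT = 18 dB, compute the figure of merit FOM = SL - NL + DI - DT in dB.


163.46 dB


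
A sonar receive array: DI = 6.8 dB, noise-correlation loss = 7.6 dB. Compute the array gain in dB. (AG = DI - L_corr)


AG = DI - L_corr = 6.8 - 7.6 = -0.8

-0.8 dB


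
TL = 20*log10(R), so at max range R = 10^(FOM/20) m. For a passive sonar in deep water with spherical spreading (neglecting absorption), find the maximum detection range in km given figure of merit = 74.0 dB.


5.01 km


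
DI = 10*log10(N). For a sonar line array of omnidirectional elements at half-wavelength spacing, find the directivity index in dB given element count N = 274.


DI = 10*log10(274) = 24.38

24.38 dB


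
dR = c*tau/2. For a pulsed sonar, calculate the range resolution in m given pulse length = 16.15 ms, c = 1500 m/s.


dR = c*tau/2 = 1500 * 16.15e-3 / 2 = 12.1125

12.1125 m


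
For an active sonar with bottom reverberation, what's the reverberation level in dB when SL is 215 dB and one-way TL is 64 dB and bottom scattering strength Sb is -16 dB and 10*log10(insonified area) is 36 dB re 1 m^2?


RL = SL - 2*TL + Sb + 10*log10(A) = 215 - 2*64 + (-16) + 36 = 107

107 dB


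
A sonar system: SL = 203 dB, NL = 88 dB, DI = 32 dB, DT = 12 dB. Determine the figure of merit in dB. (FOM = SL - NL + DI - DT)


FOM = SL - NL + DI - DT = 203 - 88 + 32 - 12 = 135

135 dB


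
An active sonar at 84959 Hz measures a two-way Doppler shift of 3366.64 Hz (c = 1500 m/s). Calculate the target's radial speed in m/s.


From fd = 2*f*v/c, v = c*fd/(2*f) = 1500 * 3366.64 / (2*84959) = 29.72

29.72 m/s


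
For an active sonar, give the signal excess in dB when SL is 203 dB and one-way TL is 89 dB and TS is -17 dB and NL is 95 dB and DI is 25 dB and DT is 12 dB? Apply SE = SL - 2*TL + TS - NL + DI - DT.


-74 dB


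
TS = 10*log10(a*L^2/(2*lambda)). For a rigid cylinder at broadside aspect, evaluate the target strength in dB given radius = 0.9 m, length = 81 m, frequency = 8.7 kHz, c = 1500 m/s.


42.34 dB


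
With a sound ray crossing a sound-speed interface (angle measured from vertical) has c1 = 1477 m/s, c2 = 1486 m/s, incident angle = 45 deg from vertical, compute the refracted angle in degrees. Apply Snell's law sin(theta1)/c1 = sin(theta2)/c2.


45.35 deg


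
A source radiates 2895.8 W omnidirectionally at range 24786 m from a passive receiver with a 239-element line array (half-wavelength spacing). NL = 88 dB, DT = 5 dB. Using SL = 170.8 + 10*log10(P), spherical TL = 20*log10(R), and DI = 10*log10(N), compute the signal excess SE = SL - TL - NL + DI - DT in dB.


Step 1: SL = 170.8 + 10*log10(2895.8) = 205.42 dB
Step 2: TL = 20*log10(24786) = 87.88 dB
Step 3: DI = 10*log10(239) = 23.78 dB
Step 4: SE = SL - TL - NL + DI - DT = 205.42 - 87.88 - 88 + 23.78 - 5 = 48.32

48.32 dB


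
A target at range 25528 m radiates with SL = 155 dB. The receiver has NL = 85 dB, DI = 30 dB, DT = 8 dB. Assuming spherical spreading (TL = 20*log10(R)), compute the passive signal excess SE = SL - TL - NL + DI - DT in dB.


Step 1: TL = 20*log10(25528) = 88.14 dB
Step 2: SE = 155 - 88.14 - 85 + 30 - 8 = 3.86

3.86 dB


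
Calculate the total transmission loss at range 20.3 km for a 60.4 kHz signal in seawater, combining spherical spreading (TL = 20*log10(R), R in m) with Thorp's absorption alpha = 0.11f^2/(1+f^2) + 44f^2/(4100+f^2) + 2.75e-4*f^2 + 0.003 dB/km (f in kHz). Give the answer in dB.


Step 1 (Thorp): alpha = 0.11*3648.16/(1+3648.16) + 44*3648.16/(4100+3648.16) + 2.75e-4*3648.16 + 0.003 = 21.8333 dB/km
Step 2: TL_spread = 20*log10(20300) = 86.15 dB
Step 3: TL_abs = alpha*R = 21.8333 * 20.3 = 443.22 dB
Step 4: TL_total = 86.15 + 443.22 = 529.37

529.37 dB


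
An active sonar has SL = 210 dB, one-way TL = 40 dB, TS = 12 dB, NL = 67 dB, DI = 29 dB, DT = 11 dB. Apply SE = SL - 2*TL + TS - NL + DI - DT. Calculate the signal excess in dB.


SE = SL - 2*TL + TS - NL + DI - DT = 210 - 2*40 + (12) - 67 + 29 - 11 = 93

93 dB


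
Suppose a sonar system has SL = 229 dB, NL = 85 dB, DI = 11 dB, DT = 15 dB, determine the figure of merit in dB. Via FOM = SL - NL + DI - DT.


FOM = SL - NL + DI - DT = 229 - 85 + 11 - 15 = 140

140 dB


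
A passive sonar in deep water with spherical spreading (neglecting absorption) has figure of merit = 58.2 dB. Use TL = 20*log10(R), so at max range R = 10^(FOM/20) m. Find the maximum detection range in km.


At max range FOM = TL, so 20*log10(R) = 58.2
R = 10^(58.2/20) = 812.83 m = 0.81 km

0.81 km


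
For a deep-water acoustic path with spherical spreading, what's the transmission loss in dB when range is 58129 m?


TL = 20*log10(58129) = 95.29

95.29 dB


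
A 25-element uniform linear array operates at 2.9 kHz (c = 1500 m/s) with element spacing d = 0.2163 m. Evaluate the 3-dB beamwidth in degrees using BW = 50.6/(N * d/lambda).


Step 1: lambda = 1500/2900 = 0.51724 m
Step 2: d/lambda = 0.2163/0.51724 = 0.4182
Step 3: BW = 50.6/(N * d/lambda) = 50.6/(25 * 0.4182) = 4.84

4.84 deg


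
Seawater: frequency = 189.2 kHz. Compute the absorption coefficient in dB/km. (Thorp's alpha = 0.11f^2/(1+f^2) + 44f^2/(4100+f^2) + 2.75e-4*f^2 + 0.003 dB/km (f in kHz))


f^2 = 35796.64
alpha = 0.11*35796.64/(1+35796.64) + 44*35796.64/(4100+35796.64) + 2.75e-4*35796.64 + 0.003 = 49.435

49.435 dB/km


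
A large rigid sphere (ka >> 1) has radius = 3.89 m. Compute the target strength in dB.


TS = 10*log10(3.89^2 / 4) = 10*log10(3.783025) = 5.78

5.78 dB


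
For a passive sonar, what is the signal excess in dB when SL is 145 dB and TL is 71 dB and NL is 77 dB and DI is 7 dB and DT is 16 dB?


SE = SL - TL - NL + DI - DT = 145 - 71 - 77 + 7 - 16 = -12

-12 dB


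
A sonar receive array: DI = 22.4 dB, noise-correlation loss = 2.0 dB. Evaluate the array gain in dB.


AG = DI - L_corr = 22.4 - 2.0 = 20.4

20.4 dB


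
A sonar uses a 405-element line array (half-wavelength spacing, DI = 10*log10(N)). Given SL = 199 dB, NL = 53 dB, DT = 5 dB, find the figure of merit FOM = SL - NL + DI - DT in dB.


Step 1: DI = 10*log10(405) = 26.07 dB
Step 2: FOM = SL - NL + DI - DT = 199 - 53 + 26.07 - 5 = 167.07

167.07 dB


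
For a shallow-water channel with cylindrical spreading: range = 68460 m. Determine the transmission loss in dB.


TL = 10*log10(68460) = 48.35

48.35 dB


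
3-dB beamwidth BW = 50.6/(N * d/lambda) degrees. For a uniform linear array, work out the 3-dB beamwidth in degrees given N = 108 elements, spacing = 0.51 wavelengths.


BW = 50.6 / (108 * 0.51) = 50.6 / 55.08 = 0.92

0.92 deg


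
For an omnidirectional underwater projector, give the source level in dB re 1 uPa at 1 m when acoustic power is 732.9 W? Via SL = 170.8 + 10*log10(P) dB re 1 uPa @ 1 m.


199.45 dB


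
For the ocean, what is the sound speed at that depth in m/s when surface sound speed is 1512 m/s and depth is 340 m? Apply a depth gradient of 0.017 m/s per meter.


c = 1512 + 0.017 * 340 = 1517.78

1517.78 m/s


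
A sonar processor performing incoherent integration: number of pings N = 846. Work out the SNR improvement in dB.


Gain = 5*log10(846) = 14.64

14.64 dB


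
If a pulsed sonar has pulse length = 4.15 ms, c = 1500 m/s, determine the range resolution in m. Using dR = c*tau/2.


dR = c*tau/2 = 1500 * 4.15e-3 / 2 = 3.1125

3.1125 m


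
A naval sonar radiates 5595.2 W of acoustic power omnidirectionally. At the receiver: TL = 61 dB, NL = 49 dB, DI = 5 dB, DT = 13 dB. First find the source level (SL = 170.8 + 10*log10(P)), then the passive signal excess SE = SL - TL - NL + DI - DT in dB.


Step 1: SL = 170.8 + 10*log10(5595.2) = 208.28 dB
Step 2: SE = SL - TL - NL + DI - DT = 208.28 - 61 - 49 + 5 - 13 = 90.28

90.28 dB


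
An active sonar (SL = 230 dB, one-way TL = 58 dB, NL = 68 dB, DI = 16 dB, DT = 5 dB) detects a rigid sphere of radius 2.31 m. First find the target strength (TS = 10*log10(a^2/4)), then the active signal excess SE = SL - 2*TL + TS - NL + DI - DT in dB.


Step 1: TS = 10*log10(2.31^2/4) = 1.25 dB
Step 2: SE = SL - 2*TL + TS - NL + DI - DT = 230 - 2*58 + (1.25) - 68 + 16 - 5 = 58.25

58.25 dB


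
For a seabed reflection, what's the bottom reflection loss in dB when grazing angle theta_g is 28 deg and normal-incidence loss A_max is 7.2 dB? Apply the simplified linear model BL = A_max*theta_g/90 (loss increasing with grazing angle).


BL = A_max * theta_g / 90 = 7.2 * 28 / 90 = 2.24

2.24 dB


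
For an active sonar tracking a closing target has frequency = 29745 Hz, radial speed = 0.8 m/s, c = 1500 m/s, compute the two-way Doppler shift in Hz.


31.73 Hz


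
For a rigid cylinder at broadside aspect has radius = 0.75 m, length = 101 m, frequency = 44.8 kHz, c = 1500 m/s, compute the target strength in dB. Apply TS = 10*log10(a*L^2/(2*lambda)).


lambda = 1500/44800 = 0.03348 m
TS = 10*log10(0.75*101^2/(2*0.03348)) = 50.58

50.58 dB


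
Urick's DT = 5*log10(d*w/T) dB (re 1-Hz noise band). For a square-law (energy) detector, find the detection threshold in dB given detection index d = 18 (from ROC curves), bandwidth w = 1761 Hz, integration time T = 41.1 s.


DT = 5*log10(d*w/T) = 5*log10(18 * 1761 / 41.1) = 5*log10(771.24) = 14.44

14.44 dB


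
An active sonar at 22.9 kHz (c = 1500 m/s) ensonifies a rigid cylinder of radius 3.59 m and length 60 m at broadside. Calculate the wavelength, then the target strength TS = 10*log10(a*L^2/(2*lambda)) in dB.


Step 1: lambda = c/f = 1500/22900 = 0.0655 m
Step 2: TS = 10*log10(a*L^2/(2*lambda)) = 10*log10(3.59*60^2/(2*0.0655)) = 49.94

49.94 dB


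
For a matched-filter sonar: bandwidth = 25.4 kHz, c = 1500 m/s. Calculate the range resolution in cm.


dR = c/(2*BW) = 1500 / (2 * 25.4e3) = 0.0295 m = 2.95 cm

2.95 cm


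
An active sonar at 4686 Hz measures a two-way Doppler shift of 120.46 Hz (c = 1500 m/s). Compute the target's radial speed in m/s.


19.28 m/s


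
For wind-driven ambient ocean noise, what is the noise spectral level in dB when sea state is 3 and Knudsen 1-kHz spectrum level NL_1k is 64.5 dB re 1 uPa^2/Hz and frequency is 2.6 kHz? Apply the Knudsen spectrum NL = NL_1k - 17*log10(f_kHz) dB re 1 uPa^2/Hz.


NL = NL_1k - 17*log10(f_kHz) = 64.5 - 17*log10(2.6) = 64.5 - (7.05) = 57.45

57.45 dB


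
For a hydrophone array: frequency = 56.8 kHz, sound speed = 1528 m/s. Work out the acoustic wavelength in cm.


2.69 cm


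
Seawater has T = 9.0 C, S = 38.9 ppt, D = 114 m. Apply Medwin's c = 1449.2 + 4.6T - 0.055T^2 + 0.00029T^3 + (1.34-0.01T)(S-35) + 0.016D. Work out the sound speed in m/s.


c = 1449.2 + 4.6*9.0 - 0.055*9.0^2 + 0.00029*9.0^3 + (1.34 - 0.01*9.0)*(38.9 - 35) + 0.016*114 = 1493.06

1493.06 m/s


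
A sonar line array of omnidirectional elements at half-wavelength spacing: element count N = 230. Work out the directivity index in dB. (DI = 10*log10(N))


23.62 dB


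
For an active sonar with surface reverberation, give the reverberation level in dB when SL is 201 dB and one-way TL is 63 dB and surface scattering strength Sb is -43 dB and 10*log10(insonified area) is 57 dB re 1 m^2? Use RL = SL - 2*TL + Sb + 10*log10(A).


89 dB


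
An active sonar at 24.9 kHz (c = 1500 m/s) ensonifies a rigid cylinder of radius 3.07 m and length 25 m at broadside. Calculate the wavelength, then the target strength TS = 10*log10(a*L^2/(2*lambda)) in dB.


Step 1: lambda = c/f = 1500/24900 = 0.06024 m
Step 2: TS = 10*log10(a*L^2/(2*lambda)) = 10*log10(3.07*25^2/(2*0.06024)) = 42.02

42.02 dB


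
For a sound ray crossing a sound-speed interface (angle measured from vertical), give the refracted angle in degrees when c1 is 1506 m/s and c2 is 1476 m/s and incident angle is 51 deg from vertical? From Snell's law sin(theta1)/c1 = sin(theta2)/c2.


49.61 deg


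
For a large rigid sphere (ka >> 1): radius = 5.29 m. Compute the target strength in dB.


TS = 10*log10(5.29^2 / 4) = 10*log10(6.996025) = 8.45

8.45 dB


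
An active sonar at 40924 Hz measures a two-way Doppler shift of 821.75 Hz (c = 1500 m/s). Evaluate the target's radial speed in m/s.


15.06 m/s


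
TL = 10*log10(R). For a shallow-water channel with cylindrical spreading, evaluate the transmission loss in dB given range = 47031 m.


46.72 dB


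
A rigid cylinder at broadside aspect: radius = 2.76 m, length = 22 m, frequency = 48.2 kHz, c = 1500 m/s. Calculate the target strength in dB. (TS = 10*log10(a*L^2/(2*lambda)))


43.32 dB


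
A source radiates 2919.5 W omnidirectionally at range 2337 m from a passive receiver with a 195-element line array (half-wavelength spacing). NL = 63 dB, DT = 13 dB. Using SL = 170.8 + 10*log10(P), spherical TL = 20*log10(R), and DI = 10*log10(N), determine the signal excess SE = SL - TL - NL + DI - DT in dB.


Step 1: SL = 170.8 + 10*log10(2919.5) = 205.45 dB
Step 2: TL = 20*log10(2337) = 67.37 dB
Step 3: DI = 10*log10(195) = 22.9 dB
Step 4: SE = SL - TL - NL + DI - DT = 205.45 - 67.37 - 63 + 22.9 - 13 = 84.98

84.98 dB


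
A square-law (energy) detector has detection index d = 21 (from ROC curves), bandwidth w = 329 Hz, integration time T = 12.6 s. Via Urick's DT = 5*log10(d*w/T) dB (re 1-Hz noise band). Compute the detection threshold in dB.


13.7 dB


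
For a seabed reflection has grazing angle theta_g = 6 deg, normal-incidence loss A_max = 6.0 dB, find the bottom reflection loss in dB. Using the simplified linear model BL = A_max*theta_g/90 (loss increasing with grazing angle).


0.4 dB


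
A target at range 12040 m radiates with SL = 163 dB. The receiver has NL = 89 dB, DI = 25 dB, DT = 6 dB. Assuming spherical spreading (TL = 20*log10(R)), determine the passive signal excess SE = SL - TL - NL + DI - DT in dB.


Step 1: TL = 20*log10(12040) = 81.61 dB
Step 2: SE = 163 - 81.61 - 89 + 25 - 6 = 11.39

11.39 dB


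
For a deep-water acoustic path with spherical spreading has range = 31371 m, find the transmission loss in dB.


TL = 20*log10(31371) = 89.93

89.93 dB


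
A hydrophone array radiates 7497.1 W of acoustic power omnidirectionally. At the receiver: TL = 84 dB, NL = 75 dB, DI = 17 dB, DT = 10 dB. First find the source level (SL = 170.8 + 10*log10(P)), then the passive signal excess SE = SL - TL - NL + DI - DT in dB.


Step 1: SL = 170.8 + 10*log10(7497.1) = 209.55 dB
Step 2: SE = SL - TL - NL + DI - DT = 209.55 - 84 - 75 + 17 - 10 = 57.55

57.55 dB


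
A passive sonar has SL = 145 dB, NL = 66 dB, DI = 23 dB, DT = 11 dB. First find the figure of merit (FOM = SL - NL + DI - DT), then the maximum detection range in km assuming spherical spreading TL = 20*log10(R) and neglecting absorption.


Step 1: FOM = SL - NL + DI - DT = 145 - 66 + 23 - 11 = 91 dB
Step 2: at max range FOM = TL = 20*log10(R), so R = 10^(91/20) = 35481.34 m = 35.48 km

35.48 km


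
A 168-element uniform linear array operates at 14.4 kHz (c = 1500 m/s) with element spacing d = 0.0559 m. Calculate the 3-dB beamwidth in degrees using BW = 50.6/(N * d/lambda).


Step 1: lambda = 1500/14400 = 0.10417 m
Step 2: d/lambda = 0.0559/0.10417 = 0.5366
Step 3: BW = 50.6/(N * d/lambda) = 50.6/(168 * 0.5366) = 0.56

0.56 deg


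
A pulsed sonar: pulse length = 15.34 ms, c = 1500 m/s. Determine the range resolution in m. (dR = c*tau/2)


11.505 m


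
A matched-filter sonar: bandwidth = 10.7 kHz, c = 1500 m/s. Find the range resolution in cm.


7.01 cm


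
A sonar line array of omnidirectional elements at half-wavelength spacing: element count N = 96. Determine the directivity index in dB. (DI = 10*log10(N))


DI = 10*log10(96) = 19.82

19.82 dB


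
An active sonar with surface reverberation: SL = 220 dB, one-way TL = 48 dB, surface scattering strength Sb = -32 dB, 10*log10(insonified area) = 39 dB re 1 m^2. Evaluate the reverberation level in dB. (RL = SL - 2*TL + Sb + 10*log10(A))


131 dB
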